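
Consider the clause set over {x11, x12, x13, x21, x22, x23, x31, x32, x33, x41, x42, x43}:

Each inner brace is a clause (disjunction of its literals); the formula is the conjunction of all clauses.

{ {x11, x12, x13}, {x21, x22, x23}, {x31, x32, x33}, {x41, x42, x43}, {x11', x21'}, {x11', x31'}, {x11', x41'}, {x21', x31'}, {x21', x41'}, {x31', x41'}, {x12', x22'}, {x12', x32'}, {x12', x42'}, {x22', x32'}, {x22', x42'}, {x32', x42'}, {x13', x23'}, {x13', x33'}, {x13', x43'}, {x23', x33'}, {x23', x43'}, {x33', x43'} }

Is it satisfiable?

No

Branch on x11: set x11 = 0.
Branch on x12: set x12 = 1.
From the singleton clause (x22'), x22 = 0.
From the singleton clause (x32'), x32 = 0.
From the singleton clause (x42'), x42 = 0.
Branch on x21: set x21 = 1.
From the singleton clause (x31'), x31 = 0.
From the singleton clause (x33), x33 = 1.
From the singleton clause (x41'), x41 = 0.
From the singleton clause (x43), x43 = 1.
Now (x43') is unsatisfied and unit — conflict.
So x21 must be the other value — set x21 = 0.
From the singleton clause (x23), x23 = 1.
From the singleton clause (x13'), x13 = 0.
From the singleton clause (x33'), x33 = 0.
From the singleton clause (x31), x31 = 1.
From the singleton clause (x41'), x41 = 0.
From the singleton clause (x43), x43 = 1.
Now (x43') is unsatisfied and unit — conflict.
Both values of x21 lead to a conflict.
So x12 must be the other value — set x12 = 0.
From the singleton clause (x13), x13 = 1.
From the singleton clause (x23'), x23 = 0.
From the singleton clause (x33'), x33 = 0.
From the singleton clause (x43'), x43 = 0.
Branch on x21: set x21 = 1.
From the singleton clause (x31'), x31 = 0.
From the singleton clause (x32), x32 = 1.
From the singleton clause (x41'), x41 = 0.
From the singleton clause (x42), x42 = 1.
Now (x42') is unsatisfied and unit — conflict.
So x21 must be the other value — set x21 = 0.
From the singleton clause (x22), x22 = 1.
From the singleton clause (x32'), x32 = 0.
From the singleton clause (x31), x31 = 1.
From the singleton clause (x41'), x41 = 0.
From the singleton clause (x42), x42 = 1.
Now (x42') is unsatisfied and unit — conflict.
Both values of x21 lead to a conflict.
Both values of x12 lead to a conflict.
So x11 must be the other value — set x11 = 1.
From the singleton clause (x21'), x21 = 0.
From the singleton clause (x31'), x31 = 0.
From the singleton clause (x41'), x41 = 0.
Branch on x22: set x22 = 1.
From the singleton clause (x12'), x12 = 0.
From the singleton clause (x32'), x32 = 0.
From the singleton clause (x33), x33 = 1.
From the singleton clause (x42'), x42 = 0.
From the singleton clause (x43), x43 = 1.
Now (x43') is unsatisfied and unit — conflict.
So x22 must be the other value — set x22 = 0.
From the singleton clause (x23), x23 = 1.
From the singleton clause (x13'), x13 = 0.
From the singleton clause (x33'), x33 = 0.
From the singleton clause (x32), x32 = 1.
From the singleton clause (x12'), x12 = 0.
From the singleton clause (x42'), x42 = 0.
From the singleton clause (x43), x43 = 1.
Now (x43') is unsatisfied and unit — conflict.
Both values of x22 lead to a conflict.
Both values of x11 lead to a conflict.
No assignment satisfies every clause.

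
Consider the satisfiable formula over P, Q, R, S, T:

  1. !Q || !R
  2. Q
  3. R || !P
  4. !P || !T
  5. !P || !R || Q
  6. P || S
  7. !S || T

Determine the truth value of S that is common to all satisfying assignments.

True

Suppose S = false.
The clause (Q) is unit, so Q = true.
The clause (!R) is unit, so R = false.
The clause (!P) is unit, so P = false.
That conflicts with the unit clause (P).
So every satisfying assignment has S = True.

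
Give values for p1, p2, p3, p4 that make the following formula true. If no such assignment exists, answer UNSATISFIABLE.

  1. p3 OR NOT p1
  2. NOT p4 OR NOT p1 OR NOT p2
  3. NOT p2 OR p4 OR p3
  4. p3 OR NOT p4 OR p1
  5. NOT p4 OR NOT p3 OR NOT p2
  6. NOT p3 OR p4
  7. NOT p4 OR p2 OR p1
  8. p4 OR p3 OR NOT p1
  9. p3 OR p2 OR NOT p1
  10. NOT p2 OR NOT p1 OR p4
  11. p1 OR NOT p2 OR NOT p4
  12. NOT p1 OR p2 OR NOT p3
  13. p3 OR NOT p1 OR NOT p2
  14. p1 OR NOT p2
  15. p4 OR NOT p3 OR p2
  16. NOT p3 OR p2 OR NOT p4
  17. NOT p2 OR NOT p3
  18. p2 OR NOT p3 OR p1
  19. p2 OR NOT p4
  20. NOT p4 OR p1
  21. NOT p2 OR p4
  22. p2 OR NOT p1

p1 ↦ false,  p2 ↦ false,  p3 ↦ false,  p4 ↦ false

Suppose p3 = false.
From the singleton clause (NOT p1), p1 = false.
From the singleton clause (NOT p4), p4 = false.
From the singleton clause (NOT p2), p2 = false.
Every clause now holds.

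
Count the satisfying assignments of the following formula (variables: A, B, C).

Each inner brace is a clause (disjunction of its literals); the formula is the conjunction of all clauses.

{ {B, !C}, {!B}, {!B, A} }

There are 2^3 = 8 truth assignments over (A, B, C).
Check each against the 3 clauses (columns in the order A, B, C):
  F F F  ✓ satisfies all
  F F T  ✗ fails (B || !C)
  F T F  ✗ fails (!B)
  F T T  ✗ fails (!B)
  T F F  ✓ satisfies all
  T F T  ✗ fails (B || !C)
  T T F  ✗ fails (!B)
  T T T  ✗ fails (!B)
2 of the 8 rows are models.

2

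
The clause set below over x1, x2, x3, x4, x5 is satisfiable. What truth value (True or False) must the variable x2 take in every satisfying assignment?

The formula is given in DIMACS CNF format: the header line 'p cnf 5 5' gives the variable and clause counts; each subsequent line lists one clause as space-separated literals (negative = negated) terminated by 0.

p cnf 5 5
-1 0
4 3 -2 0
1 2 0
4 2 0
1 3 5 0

True

Suppose x2 = False.
Unit clause (¬x1) forces x1 = False.
Now (x1) is unsatisfied and unit — conflict.
So every satisfying assignment has x2 = True.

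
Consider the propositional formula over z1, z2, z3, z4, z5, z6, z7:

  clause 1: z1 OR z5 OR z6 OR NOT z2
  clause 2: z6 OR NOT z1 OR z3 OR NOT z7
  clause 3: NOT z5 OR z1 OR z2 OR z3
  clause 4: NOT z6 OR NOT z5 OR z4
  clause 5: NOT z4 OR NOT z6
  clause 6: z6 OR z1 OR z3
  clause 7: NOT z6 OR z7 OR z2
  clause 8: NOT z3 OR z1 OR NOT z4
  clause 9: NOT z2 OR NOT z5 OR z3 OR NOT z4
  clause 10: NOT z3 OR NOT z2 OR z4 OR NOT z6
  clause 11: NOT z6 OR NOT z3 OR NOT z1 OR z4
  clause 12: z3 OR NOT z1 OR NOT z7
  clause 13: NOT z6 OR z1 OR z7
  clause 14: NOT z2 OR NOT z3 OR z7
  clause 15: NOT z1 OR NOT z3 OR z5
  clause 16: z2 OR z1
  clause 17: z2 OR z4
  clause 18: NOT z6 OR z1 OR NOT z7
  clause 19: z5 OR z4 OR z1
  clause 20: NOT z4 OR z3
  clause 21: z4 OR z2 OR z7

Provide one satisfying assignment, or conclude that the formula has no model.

Case z4 = true:
Unit clause (NOT z6) forces z6 = false.
Unit clause (z3) forces z3 = true.
Unit clause (z1) forces z1 = true.
Unit clause (z5) forces z5 = true.
Case z2 = false:
Every clause is now satisfied; z7 is unconstrained.

z1: true,  z2: false,  z3: true,  z4: true,  z5: true,  z6: false,  z7: true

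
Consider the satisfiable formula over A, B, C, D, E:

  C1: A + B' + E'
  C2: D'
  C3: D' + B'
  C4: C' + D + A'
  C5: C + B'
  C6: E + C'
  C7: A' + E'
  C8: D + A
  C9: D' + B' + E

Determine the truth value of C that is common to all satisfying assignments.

False

Suppose C = 1.
From the singleton clause (D'), D = 0.
From the singleton clause (A'), A = 0.
That conflicts with the unit clause (A).
So every satisfying assignment has C = False.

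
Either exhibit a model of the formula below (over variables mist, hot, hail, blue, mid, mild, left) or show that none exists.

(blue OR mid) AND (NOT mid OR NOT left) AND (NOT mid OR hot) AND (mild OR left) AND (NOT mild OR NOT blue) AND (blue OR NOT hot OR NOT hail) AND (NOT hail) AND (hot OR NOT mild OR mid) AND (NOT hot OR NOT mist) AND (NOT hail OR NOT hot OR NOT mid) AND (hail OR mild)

mist ↦ false; hot ↦ true; hail ↦ false; blue ↦ false; mid ↦ true; mild ↦ true; left ↦ false

(NOT hail) alone gives hail = false.
(mild) alone gives mild = true.
(NOT blue) alone gives blue = false.
(mid) alone gives mid = true.
(NOT left) alone gives left = false.
(hot) alone gives hot = true.
(NOT mist) alone gives mist = false.
This assignment satisfies each clause.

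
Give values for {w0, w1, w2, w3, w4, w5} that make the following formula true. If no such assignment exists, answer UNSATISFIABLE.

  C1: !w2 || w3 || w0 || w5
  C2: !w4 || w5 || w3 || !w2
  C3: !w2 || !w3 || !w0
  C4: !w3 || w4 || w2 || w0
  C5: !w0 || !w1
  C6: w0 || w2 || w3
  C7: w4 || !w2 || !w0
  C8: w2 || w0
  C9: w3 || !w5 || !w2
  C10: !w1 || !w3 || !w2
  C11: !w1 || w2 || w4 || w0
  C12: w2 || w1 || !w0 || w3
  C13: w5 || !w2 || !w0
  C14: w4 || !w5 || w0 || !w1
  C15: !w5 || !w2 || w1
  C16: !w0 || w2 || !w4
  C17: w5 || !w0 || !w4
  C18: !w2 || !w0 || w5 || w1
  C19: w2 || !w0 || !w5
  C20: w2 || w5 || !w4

Branch on w0: set w0 = false.
(w2) alone gives w2 = true.
Branch on w3: set w3 = true.
(!w1) alone gives w1 = false.
(!w5) alone gives w5 = false.
No clause remains; w4 is free.

w0: false,  w1: false,  w2: true,  w3: true,  w4: true,  w5: false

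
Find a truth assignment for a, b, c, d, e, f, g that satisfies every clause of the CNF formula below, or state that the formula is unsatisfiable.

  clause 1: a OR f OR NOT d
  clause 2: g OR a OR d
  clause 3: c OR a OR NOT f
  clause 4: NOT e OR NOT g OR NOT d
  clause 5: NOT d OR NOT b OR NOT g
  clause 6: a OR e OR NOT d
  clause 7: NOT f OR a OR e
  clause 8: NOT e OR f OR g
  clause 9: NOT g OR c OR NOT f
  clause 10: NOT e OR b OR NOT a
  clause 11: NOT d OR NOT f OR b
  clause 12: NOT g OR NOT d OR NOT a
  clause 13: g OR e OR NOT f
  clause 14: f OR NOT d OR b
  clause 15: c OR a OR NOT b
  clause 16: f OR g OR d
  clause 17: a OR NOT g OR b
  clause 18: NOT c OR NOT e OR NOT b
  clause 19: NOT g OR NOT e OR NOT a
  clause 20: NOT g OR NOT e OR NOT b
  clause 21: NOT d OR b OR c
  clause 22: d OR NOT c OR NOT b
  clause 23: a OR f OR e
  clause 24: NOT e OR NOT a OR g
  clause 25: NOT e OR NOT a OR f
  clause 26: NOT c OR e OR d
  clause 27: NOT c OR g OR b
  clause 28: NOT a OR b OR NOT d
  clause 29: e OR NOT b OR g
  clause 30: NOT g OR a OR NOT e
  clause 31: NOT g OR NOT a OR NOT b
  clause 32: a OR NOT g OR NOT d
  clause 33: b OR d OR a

a ↦ true,  b ↦ false,  c ↦ false,  d ↦ false,  e ↦ false,  f ↦ false,  g ↦ true

Suppose a = true.
Suppose e = false.
Suppose g = true.
Unit clause (NOT d) forces d = false.
Unit clause (NOT c) forces c = false.
Unit clause (NOT f) forces f = false.
Unit clause (NOT b) forces b = false.
All clauses are satisfied.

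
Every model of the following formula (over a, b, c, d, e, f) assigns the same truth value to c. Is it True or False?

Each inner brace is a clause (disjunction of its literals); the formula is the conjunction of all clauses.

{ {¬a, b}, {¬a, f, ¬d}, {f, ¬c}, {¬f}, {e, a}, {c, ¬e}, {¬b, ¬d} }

Suppose c = True.
The clause (f) is unit, so f = True.
Now (¬f) is unsatisfied and unit — conflict.
So every satisfying assignment has c = False.

False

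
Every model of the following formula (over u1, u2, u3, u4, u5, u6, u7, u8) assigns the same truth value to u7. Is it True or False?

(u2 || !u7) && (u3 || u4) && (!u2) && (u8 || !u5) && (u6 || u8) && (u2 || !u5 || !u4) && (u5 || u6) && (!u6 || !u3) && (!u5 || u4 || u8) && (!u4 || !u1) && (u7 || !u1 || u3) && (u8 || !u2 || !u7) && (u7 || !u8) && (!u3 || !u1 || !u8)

Suppose u7 = true.
The clause (u2) is unit, so u2 = true.
But (!u2) is also a unit clause — contradiction.
So every satisfying assignment has u7 = False.

False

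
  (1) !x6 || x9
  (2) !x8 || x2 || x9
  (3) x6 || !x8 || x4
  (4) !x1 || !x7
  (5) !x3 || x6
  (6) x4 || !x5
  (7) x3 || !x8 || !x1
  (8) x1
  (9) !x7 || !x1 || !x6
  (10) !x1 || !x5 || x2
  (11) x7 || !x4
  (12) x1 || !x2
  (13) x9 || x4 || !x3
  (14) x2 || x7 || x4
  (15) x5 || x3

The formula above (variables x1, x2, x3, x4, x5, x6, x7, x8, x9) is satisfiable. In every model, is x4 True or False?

False

Suppose x4 = true.
Unit clause (x1) forces x1 = true.
Unit clause (!x7) forces x7 = false.
That conflicts with the unit clause (x7).
So every satisfying assignment has x4 = False.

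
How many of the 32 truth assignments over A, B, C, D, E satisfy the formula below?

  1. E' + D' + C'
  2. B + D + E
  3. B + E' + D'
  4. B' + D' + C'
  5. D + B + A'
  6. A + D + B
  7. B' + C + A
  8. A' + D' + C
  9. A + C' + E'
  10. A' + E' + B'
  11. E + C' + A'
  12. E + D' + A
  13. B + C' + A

2

There are 2^5 = 32 truth assignments over (A, B, C, D, E).
Split on B. With B = 1, the clauses containing B are satisfied and B' drops from the rest; 2 of the 2^4 = 16 assignments to the other variables satisfy what remains.
With B = 0, by the same count on the reduced clause set, 0 assignments work.
(One model: A=F, B=T, C=T, D=F, E=F.)
Total: 2 + 0 = 2.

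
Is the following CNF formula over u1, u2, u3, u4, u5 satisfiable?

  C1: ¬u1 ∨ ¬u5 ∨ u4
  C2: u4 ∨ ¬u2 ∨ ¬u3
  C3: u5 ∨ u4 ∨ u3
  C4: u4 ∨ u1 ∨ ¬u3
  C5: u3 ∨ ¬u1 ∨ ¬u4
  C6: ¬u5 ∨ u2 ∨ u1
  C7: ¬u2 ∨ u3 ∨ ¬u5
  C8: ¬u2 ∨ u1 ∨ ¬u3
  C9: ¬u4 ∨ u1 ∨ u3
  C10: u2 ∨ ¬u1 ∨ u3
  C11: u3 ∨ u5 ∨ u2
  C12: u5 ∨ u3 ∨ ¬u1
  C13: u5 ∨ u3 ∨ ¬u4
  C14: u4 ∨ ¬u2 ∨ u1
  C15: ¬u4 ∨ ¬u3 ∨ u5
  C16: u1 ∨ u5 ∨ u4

Suppose u1 = True.
Suppose u5 = True.
The clause (u4) is unit, so u4 = True.
The clause (u3) is unit, so u3 = True.
No clause remains; u2 is free.
A satisfying assignment: u1: True,  u2: False,  u3: True,  u4: True,  u5: True.

Yes, satisfiable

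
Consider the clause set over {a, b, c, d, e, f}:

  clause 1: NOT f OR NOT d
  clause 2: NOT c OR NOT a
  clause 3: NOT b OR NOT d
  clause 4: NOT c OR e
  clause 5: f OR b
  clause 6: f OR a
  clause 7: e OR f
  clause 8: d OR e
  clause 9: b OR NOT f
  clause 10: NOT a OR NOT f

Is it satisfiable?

Yes, satisfiable

Branch on f: set f = true.
(NOT d) alone gives d = false.
(e) alone gives e = true.
(b) alone gives b = true.
(NOT a) alone gives a = false.
No clause remains; c is free.
A satisfying assignment: a: false, b: true, c: false, d: false, e: true, f: true.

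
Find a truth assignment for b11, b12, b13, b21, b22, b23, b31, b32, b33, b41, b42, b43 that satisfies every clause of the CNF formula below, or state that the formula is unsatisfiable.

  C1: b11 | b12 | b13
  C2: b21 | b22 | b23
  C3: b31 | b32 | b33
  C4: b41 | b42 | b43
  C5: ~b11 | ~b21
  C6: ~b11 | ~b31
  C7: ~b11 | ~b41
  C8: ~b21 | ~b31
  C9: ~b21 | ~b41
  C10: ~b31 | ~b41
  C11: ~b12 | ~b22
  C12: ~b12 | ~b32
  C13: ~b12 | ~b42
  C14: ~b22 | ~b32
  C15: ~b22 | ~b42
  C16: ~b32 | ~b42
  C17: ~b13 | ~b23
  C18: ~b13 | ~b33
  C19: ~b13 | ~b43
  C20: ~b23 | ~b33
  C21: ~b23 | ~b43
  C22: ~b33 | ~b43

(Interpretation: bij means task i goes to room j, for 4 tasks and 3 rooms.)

Suppose b11 = 0.
Suppose b12 = 1.
Unit clause (~b22) forces b22 = 0.
Unit clause (~b32) forces b32 = 0.
Unit clause (~b42) forces b42 = 0.
Suppose b21 = 1.
Unit clause (~b31) forces b31 = 0.
Unit clause (b33) forces b33 = 1.
Unit clause (~b41) forces b41 = 0.
Unit clause (b43) forces b43 = 1.
Now (~b43) is unsatisfied and unit — conflict.
Undo b21 and try b21 = 0.
Unit clause (b23) forces b23 = 1.
Unit clause (~b13) forces b13 = 0.
Unit clause (~b33) forces b33 = 0.
Unit clause (b31) forces b31 = 1.
Unit clause (~b41) forces b41 = 0.
Unit clause (b43) forces b43 = 1.
Now (~b43) is unsatisfied and unit — conflict.
Either choice for b21 ends in contradiction.
Undo b12 and try b12 = 0.
Unit clause (b13) forces b13 = 1.
Unit clause (~b23) forces b23 = 0.
Unit clause (~b33) forces b33 = 0.
Unit clause (~b43) forces b43 = 0.
Suppose b21 = 1.
Unit clause (~b31) forces b31 = 0.
Unit clause (b32) forces b32 = 1.
Unit clause (~b41) forces b41 = 0.
Unit clause (b42) forces b42 = 1.
Now (~b42) is unsatisfied and unit — conflict.
Undo b21 and try b21 = 0.
Unit clause (b22) forces b22 = 1.
Unit clause (~b32) forces b32 = 0.
Unit clause (b31) forces b31 = 1.
Unit clause (~b41) forces b41 = 0.
Unit clause (b42) forces b42 = 1.
Now (~b42) is unsatisfied and unit — conflict.
Either choice for b21 ends in contradiction.
Either choice for b12 ends in contradiction.
Undo b11 and try b11 = 1.
Unit clause (~b21) forces b21 = 0.
Unit clause (~b31) forces b31 = 0.
Unit clause (~b41) forces b41 = 0.
Suppose b22 = 1.
Unit clause (~b12) forces b12 = 0.
Unit clause (~b32) forces b32 = 0.
Unit clause (b33) forces b33 = 1.
Unit clause (~b42) forces b42 = 0.
Unit clause (b43) forces b43 = 1.
Now (~b43) is unsatisfied and unit — conflict.
Undo b22 and try b22 = 0.
Unit clause (b23) forces b23 = 1.
Unit clause (~b13) forces b13 = 0.
Unit clause (~b33) forces b33 = 0.
Unit clause (b32) forces b32 = 1.
Unit clause (~b12) forces b12 = 0.
Unit clause (~b42) forces b42 = 0.
Unit clause (b43) forces b43 = 1.
Now (~b43) is unsatisfied and unit — conflict.
Either choice for b22 ends in contradiction.
Either choice for b11 ends in contradiction.

UNSATISFIABLE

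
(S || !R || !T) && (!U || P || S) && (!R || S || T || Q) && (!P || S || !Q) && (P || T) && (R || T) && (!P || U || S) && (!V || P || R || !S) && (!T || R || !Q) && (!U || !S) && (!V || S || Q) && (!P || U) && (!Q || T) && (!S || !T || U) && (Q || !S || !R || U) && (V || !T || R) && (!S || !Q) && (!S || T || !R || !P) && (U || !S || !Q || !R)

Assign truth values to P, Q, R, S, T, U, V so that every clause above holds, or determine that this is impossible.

UNSATISFIABLE

Case P = true:
(U) alone gives U = true.
(!S) alone gives S = false.
(!Q) alone gives Q = false.
(!V) alone gives V = false.
Case R = false:
(T) alone gives T = true.
That conflicts with the unit clause (!T).
So R must be the other value — set R = true.
(!T) alone gives T = false.
That conflicts with the unit clause (T).
Neither R = true nor R = false works.
So P must be the other value — set P = false.
(T) alone gives T = true.
Case S = true:
(!U) alone gives U = false.
That conflicts with the unit clause (U).
So S must be the other value — set S = false.
(!R) alone gives R = false.
(!U) alone gives U = false.
(!Q) alone gives Q = false.
(!V) alone gives V = false.
That conflicts with the unit clause (V).
Neither S = true nor S = false works.
Neither P = true nor P = false works.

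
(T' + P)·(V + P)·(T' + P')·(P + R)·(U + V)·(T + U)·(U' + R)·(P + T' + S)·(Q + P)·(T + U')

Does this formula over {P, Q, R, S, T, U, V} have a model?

Suppose T = 0.
From the singleton clause (U), U = 1.
That conflicts with the unit clause (U').
So T must be the other value — set T = 1.
From the singleton clause (P), P = 1.
That conflicts with the unit clause (P').
Either choice for T ends in contradiction.
No assignment satisfies every clause.

No, unsatisfiable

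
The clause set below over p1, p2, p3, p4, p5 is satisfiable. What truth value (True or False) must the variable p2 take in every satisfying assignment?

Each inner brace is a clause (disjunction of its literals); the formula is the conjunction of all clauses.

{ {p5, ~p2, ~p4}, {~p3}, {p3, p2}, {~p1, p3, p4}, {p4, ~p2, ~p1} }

True

Suppose p2 = 0.
From the singleton clause (~p3), p3 = 0.
Now (p3) is unsatisfied and unit — conflict.
So every satisfying assignment has p2 = True.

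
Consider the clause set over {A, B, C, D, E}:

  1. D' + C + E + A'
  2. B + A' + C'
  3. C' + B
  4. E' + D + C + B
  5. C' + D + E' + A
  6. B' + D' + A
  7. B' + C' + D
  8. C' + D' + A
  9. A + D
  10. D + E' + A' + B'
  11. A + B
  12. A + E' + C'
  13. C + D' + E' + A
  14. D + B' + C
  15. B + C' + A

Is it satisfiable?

Suppose C = 1.
The clause (B) is unit, so B = 1.
The clause (D) is unit, so D = 1.
The clause (A) is unit, so A = 1.
All clauses hold; E can take either value.
A satisfying assignment: A: 1, B: 1, C: 1, D: 1, E: 1.

Satisfiable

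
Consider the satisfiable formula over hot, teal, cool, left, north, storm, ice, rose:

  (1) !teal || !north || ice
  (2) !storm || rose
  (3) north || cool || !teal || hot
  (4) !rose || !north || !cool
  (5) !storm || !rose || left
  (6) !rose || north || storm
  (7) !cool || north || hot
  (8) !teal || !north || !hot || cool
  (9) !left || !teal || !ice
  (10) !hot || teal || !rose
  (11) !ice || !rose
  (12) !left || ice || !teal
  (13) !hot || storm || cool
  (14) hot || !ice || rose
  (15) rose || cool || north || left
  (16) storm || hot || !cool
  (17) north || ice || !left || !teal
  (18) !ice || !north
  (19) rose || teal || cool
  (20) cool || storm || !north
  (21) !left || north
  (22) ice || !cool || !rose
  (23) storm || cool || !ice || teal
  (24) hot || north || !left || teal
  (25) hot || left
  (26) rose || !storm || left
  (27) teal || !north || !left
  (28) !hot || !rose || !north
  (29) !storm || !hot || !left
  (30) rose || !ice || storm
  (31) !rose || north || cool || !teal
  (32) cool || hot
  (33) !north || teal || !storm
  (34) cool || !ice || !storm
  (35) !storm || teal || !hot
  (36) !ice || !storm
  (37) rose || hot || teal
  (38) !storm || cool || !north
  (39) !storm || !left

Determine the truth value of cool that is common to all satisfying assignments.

True

Suppose cool = false.
Unit clause (hot) forces hot = true.
Unit clause (storm) forces storm = true.
Unit clause (rose) forces rose = true.
Unit clause (left) forces left = true.
That conflicts with the unit clause (!left).
So every satisfying assignment has cool = True.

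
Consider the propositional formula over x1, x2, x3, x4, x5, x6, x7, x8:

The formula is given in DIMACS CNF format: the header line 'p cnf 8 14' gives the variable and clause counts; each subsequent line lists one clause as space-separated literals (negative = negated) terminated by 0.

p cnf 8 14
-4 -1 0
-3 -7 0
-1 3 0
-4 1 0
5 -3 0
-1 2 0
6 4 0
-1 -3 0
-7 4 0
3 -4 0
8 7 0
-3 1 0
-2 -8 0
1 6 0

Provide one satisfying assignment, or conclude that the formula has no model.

x1: False; x2: False; x3: False; x4: False; x5: True; x6: True; x7: False; x8: True

Case x4 = False:
(x6) alone gives x6 = True.
(¬x7) alone gives x7 = False.
(x8) alone gives x8 = True.
(¬x2) alone gives x2 = False.
(¬x1) alone gives x1 = False.
(¬x3) alone gives x3 = False.
Every clause is now satisfied; x5 is unconstrained.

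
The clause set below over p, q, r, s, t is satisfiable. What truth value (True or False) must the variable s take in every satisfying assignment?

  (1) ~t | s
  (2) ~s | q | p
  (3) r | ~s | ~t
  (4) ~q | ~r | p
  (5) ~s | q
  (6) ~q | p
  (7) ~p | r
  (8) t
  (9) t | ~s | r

True

Suppose s = 0.
From the singleton clause (~t), t = 0.
Now (t) is unsatisfied and unit — conflict.
So every satisfying assignment has s = True.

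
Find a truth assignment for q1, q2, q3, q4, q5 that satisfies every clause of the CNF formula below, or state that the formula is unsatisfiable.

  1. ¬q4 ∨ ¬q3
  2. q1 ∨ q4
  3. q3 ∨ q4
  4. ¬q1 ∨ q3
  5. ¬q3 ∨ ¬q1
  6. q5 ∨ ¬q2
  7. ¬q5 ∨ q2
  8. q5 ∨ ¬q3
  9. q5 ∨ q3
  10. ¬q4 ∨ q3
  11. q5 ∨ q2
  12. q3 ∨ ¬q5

Case q4 = False:
(q1) alone gives q1 = True.
(q3) alone gives q3 = True.
But (¬q3) is also a unit clause — contradiction.
So q4 must be the other value — set q4 = True.
(¬q3) alone gives q3 = False.
But (q3) is also a unit clause — contradiction.
Either choice for q4 ends in contradiction.

UNSATISFIABLE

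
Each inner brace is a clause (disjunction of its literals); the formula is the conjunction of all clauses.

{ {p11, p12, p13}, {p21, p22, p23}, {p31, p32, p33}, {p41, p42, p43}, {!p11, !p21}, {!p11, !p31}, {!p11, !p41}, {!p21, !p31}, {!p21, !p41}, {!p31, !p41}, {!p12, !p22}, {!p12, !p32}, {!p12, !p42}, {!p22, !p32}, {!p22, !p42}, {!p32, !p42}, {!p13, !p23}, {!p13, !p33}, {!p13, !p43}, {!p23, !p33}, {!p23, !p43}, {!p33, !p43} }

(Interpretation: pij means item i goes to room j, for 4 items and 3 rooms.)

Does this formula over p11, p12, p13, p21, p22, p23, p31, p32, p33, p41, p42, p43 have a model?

Try p11 = false.
Try p12 = true.
(!p22) alone gives p22 = false.
(!p32) alone gives p32 = false.
(!p42) alone gives p42 = false.
Try p21 = true.
(!p31) alone gives p31 = false.
(p33) alone gives p33 = true.
(!p41) alone gives p41 = false.
(p43) alone gives p43 = true.
That conflicts with the unit clause (!p43).
Backtrack on p21: now try p21 = false.
(p23) alone gives p23 = true.
(!p13) alone gives p13 = false.
(!p33) alone gives p33 = false.
(p31) alone gives p31 = true.
(!p41) alone gives p41 = false.
(p43) alone gives p43 = true.
That conflicts with the unit clause (!p43).
Neither p21 = true nor p21 = false works.
Backtrack on p12: now try p12 = false.
(p13) alone gives p13 = true.
(!p23) alone gives p23 = false.
(!p33) alone gives p33 = false.
(!p43) alone gives p43 = false.
Try p21 = true.
(!p31) alone gives p31 = false.
(p32) alone gives p32 = true.
(!p41) alone gives p41 = false.
(p42) alone gives p42 = true.
That conflicts with the unit clause (!p42).
Backtrack on p21: now try p21 = false.
(p22) alone gives p22 = true.
(!p32) alone gives p32 = false.
(p31) alone gives p31 = true.
(!p41) alone gives p41 = false.
(p42) alone gives p42 = true.
That conflicts with the unit clause (!p42).
Neither p21 = true nor p21 = false works.
Neither p12 = true nor p12 = false works.
Backtrack on p11: now try p11 = true.
(!p21) alone gives p21 = false.
(!p31) alone gives p31 = false.
(!p41) alone gives p41 = false.
Try p22 = true.
(!p12) alone gives p12 = false.
(!p32) alone gives p32 = false.
(p33) alone gives p33 = true.
(!p42) alone gives p42 = false.
(p43) alone gives p43 = true.
That conflicts with the unit clause (!p43).
Backtrack on p22: now try p22 = false.
(p23) alone gives p23 = true.
(!p13) alone gives p13 = false.
(!p33) alone gives p33 = false.
(p32) alone gives p32 = true.
(!p12) alone gives p12 = false.
(!p42) alone gives p42 = false.
(p43) alone gives p43 = true.
That conflicts with the unit clause (!p43).
Neither p22 = true nor p22 = false works.
Neither p11 = true nor p11 = false works.
No assignment satisfies every clause.

No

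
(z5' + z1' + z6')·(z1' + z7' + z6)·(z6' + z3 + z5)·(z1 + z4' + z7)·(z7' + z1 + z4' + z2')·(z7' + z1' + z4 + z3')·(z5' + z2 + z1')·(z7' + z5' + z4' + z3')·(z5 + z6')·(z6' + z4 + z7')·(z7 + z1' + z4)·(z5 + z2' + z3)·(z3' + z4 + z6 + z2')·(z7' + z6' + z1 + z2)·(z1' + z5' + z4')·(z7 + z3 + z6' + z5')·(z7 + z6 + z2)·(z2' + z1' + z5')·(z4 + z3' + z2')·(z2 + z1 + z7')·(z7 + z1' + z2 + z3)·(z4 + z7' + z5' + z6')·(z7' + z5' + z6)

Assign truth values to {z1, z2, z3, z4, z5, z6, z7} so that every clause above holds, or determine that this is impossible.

Suppose z5 = 0.
The clause (z6') is unit, so z6 = 0.
Suppose z1 = 1.
The clause (z7') is unit, so z7 = 0.
The clause (z4) is unit, so z4 = 1.
The clause (z2) is unit, so z2 = 1.
The clause (z3) is unit, so z3 = 1.
This assignment satisfies each clause.

z1 ↦ 1, z2 ↦ 1, z3 ↦ 1, z4 ↦ 1, z5 ↦ 0, z6 ↦ 0, z7 ↦ 0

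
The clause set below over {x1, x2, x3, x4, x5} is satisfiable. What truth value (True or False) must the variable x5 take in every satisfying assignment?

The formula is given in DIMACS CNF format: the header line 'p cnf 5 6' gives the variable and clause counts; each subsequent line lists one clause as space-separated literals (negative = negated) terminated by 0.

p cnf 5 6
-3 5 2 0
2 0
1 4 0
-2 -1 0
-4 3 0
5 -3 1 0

True

Suppose x5 = False.
From the singleton clause (x2), x2 = True.
From the singleton clause (¬x1), x1 = False.
From the singleton clause (x4), x4 = True.
From the singleton clause (x3), x3 = True.
But (¬x3) is also a unit clause — contradiction.
So every satisfying assignment has x5 = True.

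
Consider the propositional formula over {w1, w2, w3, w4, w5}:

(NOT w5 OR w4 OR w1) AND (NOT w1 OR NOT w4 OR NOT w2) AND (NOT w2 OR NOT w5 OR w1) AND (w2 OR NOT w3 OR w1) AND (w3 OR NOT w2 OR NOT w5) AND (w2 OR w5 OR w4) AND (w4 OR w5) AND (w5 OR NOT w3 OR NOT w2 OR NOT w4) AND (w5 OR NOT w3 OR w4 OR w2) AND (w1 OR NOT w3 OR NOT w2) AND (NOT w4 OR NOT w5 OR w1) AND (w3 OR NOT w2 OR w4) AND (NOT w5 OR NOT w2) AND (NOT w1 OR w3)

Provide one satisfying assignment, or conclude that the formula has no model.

Branch on w4: set w4 = false.
The clause (w5) is unit, so w5 = true.
The clause (w1) is unit, so w1 = true.
The clause (NOT w2) is unit, so w2 = false.
The clause (w3) is unit, so w3 = true.
All clauses are satisfied.

w1=true,  w2=false,  w3=true,  w4=false,  w5=true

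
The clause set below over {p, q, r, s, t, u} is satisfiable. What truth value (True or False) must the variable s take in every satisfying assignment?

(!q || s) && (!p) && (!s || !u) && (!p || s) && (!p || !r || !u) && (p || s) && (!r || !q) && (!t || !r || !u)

True

Suppose s = false.
Unit clause (!q) forces q = false.
Unit clause (!p) forces p = false.
But (p) is also a unit clause — contradiction.
So every satisfying assignment has s = True.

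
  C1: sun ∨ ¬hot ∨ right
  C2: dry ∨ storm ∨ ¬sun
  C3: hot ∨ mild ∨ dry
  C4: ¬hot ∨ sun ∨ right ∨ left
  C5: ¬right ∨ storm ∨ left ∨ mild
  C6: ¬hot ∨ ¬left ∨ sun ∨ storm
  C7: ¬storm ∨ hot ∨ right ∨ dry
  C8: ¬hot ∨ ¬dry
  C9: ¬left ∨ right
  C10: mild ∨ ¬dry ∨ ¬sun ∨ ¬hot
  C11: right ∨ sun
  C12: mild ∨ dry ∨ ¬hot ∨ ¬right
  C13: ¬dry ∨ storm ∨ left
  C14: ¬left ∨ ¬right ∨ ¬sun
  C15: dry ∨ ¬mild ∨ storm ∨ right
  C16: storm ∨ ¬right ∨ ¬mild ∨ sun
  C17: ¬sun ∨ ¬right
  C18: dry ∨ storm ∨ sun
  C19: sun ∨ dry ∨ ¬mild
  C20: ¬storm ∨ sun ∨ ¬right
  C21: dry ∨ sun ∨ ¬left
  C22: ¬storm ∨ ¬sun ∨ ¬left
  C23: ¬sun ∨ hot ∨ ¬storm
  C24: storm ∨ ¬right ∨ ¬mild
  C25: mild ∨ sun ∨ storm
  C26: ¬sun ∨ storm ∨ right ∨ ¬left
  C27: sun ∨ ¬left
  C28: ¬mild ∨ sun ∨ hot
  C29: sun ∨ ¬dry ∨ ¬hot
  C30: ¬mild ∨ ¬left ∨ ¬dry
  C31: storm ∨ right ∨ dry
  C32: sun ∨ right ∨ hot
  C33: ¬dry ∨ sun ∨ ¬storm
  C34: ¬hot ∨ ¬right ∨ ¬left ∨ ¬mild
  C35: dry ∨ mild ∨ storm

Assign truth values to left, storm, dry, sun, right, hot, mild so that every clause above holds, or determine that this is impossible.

left ↦ False, storm ↦ True, dry ↦ False, sun ↦ True, right ↦ False, hot ↦ True, mild ↦ False

Case hot = True:
From the singleton clause (¬dry), dry = False.
Case sun = True:
From the singleton clause (storm), storm = True.
From the singleton clause (¬right), right = False.
From the singleton clause (¬left), left = False.
All clauses hold; mild can take either value.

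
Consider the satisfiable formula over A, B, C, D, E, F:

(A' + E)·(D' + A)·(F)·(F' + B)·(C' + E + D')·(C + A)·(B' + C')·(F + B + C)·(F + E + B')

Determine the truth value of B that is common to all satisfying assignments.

Suppose B = 0.
From the singleton clause (F), F = 1.
But (F') is also a unit clause — contradiction.
So every satisfying assignment has B = True.

True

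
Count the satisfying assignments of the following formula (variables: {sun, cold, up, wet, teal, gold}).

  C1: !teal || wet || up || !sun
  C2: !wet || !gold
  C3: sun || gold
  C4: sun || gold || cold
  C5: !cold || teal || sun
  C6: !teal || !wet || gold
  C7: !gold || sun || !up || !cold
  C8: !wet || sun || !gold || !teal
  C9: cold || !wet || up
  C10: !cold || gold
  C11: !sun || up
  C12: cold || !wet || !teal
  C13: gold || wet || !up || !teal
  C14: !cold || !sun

9

There are 2^6 = 64 truth assignments over (sun, cold, up, wet, teal, gold).
Split on teal. With teal = true, the clauses containing teal are satisfied and !teal drops from the rest; 4 of the 2^5 = 32 assignments to the other variables satisfy what remains.
With teal = false, by the same count on the reduced clause set, 5 assignments work.
(One model: sun=F, cold=F, up=F, wet=F, teal=F, gold=T.)
Total: 4 + 5 = 9.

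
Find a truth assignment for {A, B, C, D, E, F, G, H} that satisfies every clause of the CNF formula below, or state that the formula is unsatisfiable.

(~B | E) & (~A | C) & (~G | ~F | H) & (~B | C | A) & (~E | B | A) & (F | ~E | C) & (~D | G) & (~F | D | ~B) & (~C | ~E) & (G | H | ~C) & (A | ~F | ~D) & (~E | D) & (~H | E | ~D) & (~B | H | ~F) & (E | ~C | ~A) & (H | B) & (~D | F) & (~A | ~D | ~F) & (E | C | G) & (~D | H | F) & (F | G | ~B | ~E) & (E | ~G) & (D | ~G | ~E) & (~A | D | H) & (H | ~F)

A: 0; B: 0; C: 1; D: 0; E: 0; F: 1; G: 0; H: 1

Case B = 0:
From the singleton clause (H), H = 1.
Case A = 0:
From the singleton clause (~E), E = 0.
From the singleton clause (~D), D = 0.
From the singleton clause (~G), G = 0.
From the singleton clause (C), C = 1.
Every clause is now satisfied; F is unconstrained.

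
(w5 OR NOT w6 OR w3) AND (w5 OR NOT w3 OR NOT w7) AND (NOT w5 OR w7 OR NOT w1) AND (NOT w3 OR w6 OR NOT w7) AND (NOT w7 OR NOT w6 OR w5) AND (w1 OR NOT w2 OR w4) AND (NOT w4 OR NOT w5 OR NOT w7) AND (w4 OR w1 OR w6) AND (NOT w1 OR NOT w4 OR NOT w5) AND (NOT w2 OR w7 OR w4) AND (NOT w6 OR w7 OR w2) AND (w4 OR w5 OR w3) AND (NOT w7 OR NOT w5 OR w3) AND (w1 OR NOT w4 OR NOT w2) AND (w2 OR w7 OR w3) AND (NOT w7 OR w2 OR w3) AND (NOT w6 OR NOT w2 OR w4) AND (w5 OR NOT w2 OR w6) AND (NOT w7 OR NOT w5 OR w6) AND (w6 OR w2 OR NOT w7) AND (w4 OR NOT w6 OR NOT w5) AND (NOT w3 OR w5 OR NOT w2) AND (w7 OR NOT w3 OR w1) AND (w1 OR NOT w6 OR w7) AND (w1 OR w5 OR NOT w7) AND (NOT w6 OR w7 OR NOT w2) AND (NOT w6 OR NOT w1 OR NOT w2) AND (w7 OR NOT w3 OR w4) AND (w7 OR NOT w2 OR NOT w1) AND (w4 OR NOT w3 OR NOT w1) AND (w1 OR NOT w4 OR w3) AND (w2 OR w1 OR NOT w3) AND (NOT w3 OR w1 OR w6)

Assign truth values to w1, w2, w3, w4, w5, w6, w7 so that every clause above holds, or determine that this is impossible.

w1 ↦ true, w2 ↦ false, w3 ↦ true, w4 ↦ true, w5 ↦ false, w6 ↦ false, w7 ↦ false

Try w5 = false.
Try w6 = false.
From the singleton clause (NOT w2), w2 = false.
From the singleton clause (NOT w7), w7 = false.
From the singleton clause (w3), w3 = true.
From the singleton clause (w1), w1 = true.
From the singleton clause (w4), w4 = true.
This assignment satisfies each clause.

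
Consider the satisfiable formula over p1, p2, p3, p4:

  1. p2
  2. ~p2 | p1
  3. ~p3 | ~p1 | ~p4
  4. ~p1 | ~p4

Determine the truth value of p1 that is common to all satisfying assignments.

Suppose p1 = 0.
Unit clause (p2) forces p2 = 1.
That conflicts with the unit clause (~p2).
So every satisfying assignment has p1 = True.

True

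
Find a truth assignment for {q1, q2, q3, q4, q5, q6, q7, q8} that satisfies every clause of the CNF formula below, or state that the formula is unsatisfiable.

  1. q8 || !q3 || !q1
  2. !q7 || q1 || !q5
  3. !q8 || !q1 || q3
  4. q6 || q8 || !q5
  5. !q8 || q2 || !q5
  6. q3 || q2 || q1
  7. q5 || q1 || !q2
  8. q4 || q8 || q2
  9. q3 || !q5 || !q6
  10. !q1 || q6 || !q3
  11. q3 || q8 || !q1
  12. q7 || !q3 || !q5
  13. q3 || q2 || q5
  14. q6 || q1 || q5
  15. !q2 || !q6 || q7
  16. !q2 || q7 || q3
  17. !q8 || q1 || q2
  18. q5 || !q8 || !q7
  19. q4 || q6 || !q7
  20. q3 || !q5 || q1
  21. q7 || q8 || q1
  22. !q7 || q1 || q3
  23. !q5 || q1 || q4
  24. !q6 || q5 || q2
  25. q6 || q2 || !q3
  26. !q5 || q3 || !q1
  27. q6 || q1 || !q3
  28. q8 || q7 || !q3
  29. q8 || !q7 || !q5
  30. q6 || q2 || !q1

q1=true, q2=true, q3=true, q4=true, q5=true, q6=true, q7=true, q8=true

Case q8 = true:
Case q1 = true:
From the singleton clause (q3), q3 = true.
From the singleton clause (q6), q6 = true.
Case q2 = true:
From the singleton clause (q7), q7 = true.
From the singleton clause (q5), q5 = true.
All clauses hold; q4 can take either value.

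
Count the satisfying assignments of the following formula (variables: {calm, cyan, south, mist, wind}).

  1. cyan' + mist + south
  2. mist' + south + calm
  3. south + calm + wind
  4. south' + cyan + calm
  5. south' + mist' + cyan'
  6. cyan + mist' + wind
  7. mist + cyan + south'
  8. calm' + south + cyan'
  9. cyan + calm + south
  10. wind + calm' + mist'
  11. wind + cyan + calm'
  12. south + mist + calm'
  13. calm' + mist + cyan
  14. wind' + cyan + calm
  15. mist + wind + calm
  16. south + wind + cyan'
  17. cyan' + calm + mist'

There are 2^5 = 32 truth assignments over (calm, cyan, south, mist, wind).
Split on wind. With wind = 1, the clauses containing wind are satisfied and wind' drops from the rest; 4 of the 2^4 = 16 assignments to the other variables satisfy what remains.
With wind = 0, by the same count on the reduced clause set, 1 assignment works.
Total: 4 + 1 = 5.

5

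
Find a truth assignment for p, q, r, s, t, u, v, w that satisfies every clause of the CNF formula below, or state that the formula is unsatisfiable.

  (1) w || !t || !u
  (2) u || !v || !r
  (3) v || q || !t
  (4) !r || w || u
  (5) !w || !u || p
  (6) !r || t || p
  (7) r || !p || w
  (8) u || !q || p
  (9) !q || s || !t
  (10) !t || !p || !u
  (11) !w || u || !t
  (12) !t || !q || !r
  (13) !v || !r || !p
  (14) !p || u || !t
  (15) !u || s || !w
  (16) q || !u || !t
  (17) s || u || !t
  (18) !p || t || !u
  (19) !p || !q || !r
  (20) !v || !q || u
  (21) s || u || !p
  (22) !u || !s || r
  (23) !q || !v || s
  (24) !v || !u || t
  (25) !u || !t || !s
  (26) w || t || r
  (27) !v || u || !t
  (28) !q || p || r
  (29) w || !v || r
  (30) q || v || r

Branch on w: set w = true.
Branch on u: set u = false.
(!t) alone gives t = false.
Branch on v: set v = true.
(!r) alone gives r = false.
(!q) alone gives q = false.
Branch on s: set s = true.
Every clause is now satisfied; p is unconstrained.

p=true,  q=false,  r=false,  s=true,  t=false,  u=false,  v=true,  w=true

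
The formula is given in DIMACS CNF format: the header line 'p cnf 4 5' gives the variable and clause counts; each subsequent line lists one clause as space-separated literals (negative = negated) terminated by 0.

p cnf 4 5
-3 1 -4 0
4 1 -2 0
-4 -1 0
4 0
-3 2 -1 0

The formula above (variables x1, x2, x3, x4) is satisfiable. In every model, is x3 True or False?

Suppose x3 = True.
Unit clause (x4) forces x4 = True.
Unit clause (x1) forces x1 = True.
But (¬x1) is also a unit clause — contradiction.
So every satisfying assignment has x3 = False.

False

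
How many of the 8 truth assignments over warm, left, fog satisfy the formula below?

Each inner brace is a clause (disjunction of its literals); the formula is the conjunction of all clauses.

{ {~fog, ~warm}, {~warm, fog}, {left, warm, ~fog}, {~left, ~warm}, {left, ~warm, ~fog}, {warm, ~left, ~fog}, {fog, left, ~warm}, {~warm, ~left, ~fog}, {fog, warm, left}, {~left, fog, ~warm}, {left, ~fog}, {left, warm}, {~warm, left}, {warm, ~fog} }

1

There are 2^3 = 8 truth assignments over (warm, left, fog).
Check each against the 14 clauses (columns in the order warm, left, fog):
  F F F  ✗ fails (fog | warm | left)
  F F T  ✗ fails (left | warm | ~fog)
  F T F  ✓ satisfies all
  F T T  ✗ fails (warm | ~left | ~fog)
  T F F  ✗ fails (~warm | fog)
  T F T  ✗ fails (~fog | ~warm)
  T T F  ✗ fails (~warm | fog)
  T T T  ✗ fails (~fog | ~warm)
1 of the 8 rows is a model.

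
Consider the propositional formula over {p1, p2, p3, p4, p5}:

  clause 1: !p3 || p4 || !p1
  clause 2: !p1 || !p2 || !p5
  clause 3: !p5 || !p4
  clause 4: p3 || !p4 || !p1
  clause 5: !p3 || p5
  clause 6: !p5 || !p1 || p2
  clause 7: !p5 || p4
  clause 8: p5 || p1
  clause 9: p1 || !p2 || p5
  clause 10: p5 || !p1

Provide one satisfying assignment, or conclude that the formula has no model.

UNSATISFIABLE

Case p5 = false:
From the singleton clause (!p3), p3 = false.
From the singleton clause (p1), p1 = true.
That conflicts with the unit clause (!p1).
So p5 must be the other value — set p5 = true.
From the singleton clause (!p4), p4 = false.
That conflicts with the unit clause (p4).
Either choice for p5 ends in contradiction.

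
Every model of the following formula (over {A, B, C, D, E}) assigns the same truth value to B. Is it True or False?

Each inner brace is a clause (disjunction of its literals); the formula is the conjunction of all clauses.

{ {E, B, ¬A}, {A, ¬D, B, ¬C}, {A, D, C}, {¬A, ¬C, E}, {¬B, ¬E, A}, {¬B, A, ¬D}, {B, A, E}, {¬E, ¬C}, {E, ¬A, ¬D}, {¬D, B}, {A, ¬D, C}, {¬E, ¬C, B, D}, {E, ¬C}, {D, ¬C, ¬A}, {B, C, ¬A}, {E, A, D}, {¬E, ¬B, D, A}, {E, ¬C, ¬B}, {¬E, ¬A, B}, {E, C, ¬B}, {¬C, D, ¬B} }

True

Suppose B = False.
(¬D) alone gives D = False.
Try E = True.
(¬C) alone gives C = False.
(A) alone gives A = True.
Now (¬A) is unsatisfied and unit — conflict.
That branch fails; take E = False instead.
(¬A) alone gives A = False.
Now (A) is unsatisfied and unit — conflict.
Neither E = True nor E = False works.
So every satisfying assignment has B = True.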